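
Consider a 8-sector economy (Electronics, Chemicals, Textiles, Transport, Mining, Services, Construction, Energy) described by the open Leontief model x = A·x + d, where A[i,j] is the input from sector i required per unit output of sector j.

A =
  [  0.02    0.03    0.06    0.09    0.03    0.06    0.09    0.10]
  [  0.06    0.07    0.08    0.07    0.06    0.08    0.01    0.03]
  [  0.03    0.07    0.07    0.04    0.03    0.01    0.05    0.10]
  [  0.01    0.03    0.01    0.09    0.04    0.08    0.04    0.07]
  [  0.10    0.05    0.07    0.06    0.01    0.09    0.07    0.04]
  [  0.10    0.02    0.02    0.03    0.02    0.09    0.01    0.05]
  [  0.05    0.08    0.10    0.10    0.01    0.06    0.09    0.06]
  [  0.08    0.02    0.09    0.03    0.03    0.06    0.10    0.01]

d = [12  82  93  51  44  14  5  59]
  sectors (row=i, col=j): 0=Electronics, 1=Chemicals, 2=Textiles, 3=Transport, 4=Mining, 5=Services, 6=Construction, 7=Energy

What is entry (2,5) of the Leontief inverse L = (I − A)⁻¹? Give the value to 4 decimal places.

L[2,5] = 0.0538

Form M = I − A:
  [  0.98   -0.03   -0.06   -0.09   -0.03   -0.06   -0.09   -0.10]
  [ -0.06    0.93   -0.08   -0.07   -0.06   -0.08   -0.01   -0.03]
  [ -0.03   -0.07    0.93   -0.04   -0.03   -0.01   -0.05   -0.10]
  [ -0.01   -0.03   -0.01    0.91   -0.04   -0.08   -0.04   -0.07]
  [ -0.10   -0.05   -0.07   -0.06    0.99   -0.09   -0.07   -0.04]
  [ -0.10   -0.02   -0.02   -0.03   -0.02    0.91   -0.01   -0.05]
  [ -0.05   -0.08   -0.10   -0.10   -0.01   -0.06    0.91   -0.06]
  [ -0.08   -0.02   -0.09   -0.03   -0.03   -0.06   -0.10    0.99]
Leontief inverse L = M⁻¹:
  [  1.0658    0.0680    0.1120    0.1432    0.0538    0.1144    0.1402    0.1476]
  [  0.1039    1.1054    0.1253    0.1189    0.0843    0.1327    0.0511    0.0783]
  [  0.0683    0.1040    1.1181    0.0839    0.0519    0.0538    0.0929    0.1394]
  [  0.0474    0.0559    0.0452    1.1295    0.0583    0.1254    0.0747    0.1041]
  [  0.1445    0.0885    0.1211    0.1156    1.0352    0.1452    0.1185    0.0940]
  [  0.1332    0.0424    0.0531    0.0661    0.0368    1.1300    0.0442    0.0860]
  [  0.0986    0.1260    0.1589    0.1626    0.0396    0.1207    1.1433    0.1183]
  [  0.1183    0.0570    0.1375    0.0798    0.0501    0.1057    0.1448    1.0594]
Total output x = L · d:
  x_0 = 1.0658·12 + 0.0680·82 + 0.1120·93 + 0.1432·51 + 0.0538·44 + 0.1144·14 + 0.1402·5 + 0.1476·59 = 49.4653
  x_1 = 0.1039·12 + 1.1054·82 + 0.1253·93 + 0.1189·51 + 0.0843·44 + 0.1327·14 + 0.0511·5 + 0.0783·59 = 120.0474
  x_2 = 0.0683·12 + 0.1040·82 + 1.1181·93 + 0.0839·51 + 0.0519·44 + 0.0538·14 + 0.0929·5 + 0.1394·59 = 129.3312
  x_3 = 0.0474·12 + 0.0559·82 + 0.0452·93 + 1.1295·51 + 0.0583·44 + 0.1254·14 + 0.0747·5 + 0.1041·59 = 77.7936
  x_4 = 0.1445·12 + 0.0885·82 + 0.1211·93 + 0.1156·51 + 1.0352·44 + 0.1452·14 + 0.1185·5 + 0.0940·59 = 79.8631
  x_5 = 0.1332·12 + 0.0424·82 + 0.0531·93 + 0.0661·51 + 0.0368·44 + 1.1300·14 + 0.0442·5 + 0.0860·59 = 36.1159
  x_6 = 0.0986·12 + 0.1260·82 + 0.1589·93 + 0.1626·51 + 0.0396·44 + 0.1207·14 + 1.1433·5 + 0.1183·59 = 50.7110
  x_7 = 0.1183·12 + 0.0570·82 + 0.1375·93 + 0.0798·51 + 0.0501·44 + 0.1057·14 + 0.1448·5 + 1.0594·59 = 89.8644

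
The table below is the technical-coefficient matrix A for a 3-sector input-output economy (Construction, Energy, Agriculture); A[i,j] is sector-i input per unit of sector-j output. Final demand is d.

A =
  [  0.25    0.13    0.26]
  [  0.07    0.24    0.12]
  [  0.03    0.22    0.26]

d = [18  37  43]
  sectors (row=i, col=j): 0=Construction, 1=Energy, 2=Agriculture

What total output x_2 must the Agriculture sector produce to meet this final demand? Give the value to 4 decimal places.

80.6920

Form M = I − A:
  [  0.75   -0.13   -0.26]
  [ -0.07    0.76   -0.12]
  [ -0.03   -0.22    0.74]
Leontief inverse L = M⁻¹:
  [  1.3927    0.3986    0.5540]
  [  0.1439    1.4218    0.2811]
  [  0.0993    0.4389    1.4574]
Total output x = L · d:
  x_0 = 1.3927·18 + 0.3986·37 + 0.5540·43 = 63.6362
  x_1 = 0.1439·18 + 1.4218·37 + 0.2811·43 = 67.2863
  x_2 = 0.0993·18 + 0.4389·37 + 1.4574·43 = 80.6920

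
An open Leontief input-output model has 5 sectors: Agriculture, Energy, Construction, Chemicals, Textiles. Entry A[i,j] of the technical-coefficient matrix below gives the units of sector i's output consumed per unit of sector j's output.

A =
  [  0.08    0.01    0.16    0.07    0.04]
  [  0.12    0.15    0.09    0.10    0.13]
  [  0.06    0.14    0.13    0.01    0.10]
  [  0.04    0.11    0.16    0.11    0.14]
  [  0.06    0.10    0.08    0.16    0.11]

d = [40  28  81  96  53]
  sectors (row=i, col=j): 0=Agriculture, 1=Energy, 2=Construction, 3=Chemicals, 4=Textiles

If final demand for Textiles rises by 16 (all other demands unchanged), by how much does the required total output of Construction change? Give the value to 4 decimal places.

Form M = I − A:
  [  0.92   -0.01   -0.16   -0.07   -0.04]
  [ -0.12    0.85   -0.09   -0.10   -0.13]
  [ -0.06   -0.14    0.87   -0.01   -0.10]
  [ -0.04   -0.11   -0.16    0.89   -0.14]
  [ -0.06   -0.10   -0.08   -0.16    0.89]
Leontief inverse L = M⁻¹:
  [  1.1263    0.0825    0.2479    0.1203    0.1094]
  [  0.2068    1.2738    0.2314    0.2077    0.2540]
  [  0.1275    0.2378    1.2308    0.0851    0.1922]
  [  0.1199    0.2374    0.2934    1.2103    0.2634]
  [  0.1322    0.2127    0.2061    0.2567    1.2241]
Total output x = L · d:
  x_0 = 1.1263·40 + 0.0825·28 + 0.2479·81 + 0.1203·96 + 0.1094·53 = 84.7876
  x_1 = 0.2068·40 + 1.2738·28 + 0.2314·81 + 0.2077·96 + 0.2540·53 = 96.0749
  x_2 = 0.1275·40 + 0.2378·28 + 1.2308·81 + 0.0851·96 + 0.1922·53 = 129.8129
  x_3 = 0.1199·40 + 0.2374·28 + 0.2934·81 + 1.2103·96 + 0.2634·53 = 165.3640
  x_4 = 0.1322·40 + 0.2127·28 + 0.2061·81 + 0.2567·96 + 1.2241·53 = 117.4585
Δx_2 = L[2,4] · Δd_4 = 0.1922 · 16 = 3.0745

3.0745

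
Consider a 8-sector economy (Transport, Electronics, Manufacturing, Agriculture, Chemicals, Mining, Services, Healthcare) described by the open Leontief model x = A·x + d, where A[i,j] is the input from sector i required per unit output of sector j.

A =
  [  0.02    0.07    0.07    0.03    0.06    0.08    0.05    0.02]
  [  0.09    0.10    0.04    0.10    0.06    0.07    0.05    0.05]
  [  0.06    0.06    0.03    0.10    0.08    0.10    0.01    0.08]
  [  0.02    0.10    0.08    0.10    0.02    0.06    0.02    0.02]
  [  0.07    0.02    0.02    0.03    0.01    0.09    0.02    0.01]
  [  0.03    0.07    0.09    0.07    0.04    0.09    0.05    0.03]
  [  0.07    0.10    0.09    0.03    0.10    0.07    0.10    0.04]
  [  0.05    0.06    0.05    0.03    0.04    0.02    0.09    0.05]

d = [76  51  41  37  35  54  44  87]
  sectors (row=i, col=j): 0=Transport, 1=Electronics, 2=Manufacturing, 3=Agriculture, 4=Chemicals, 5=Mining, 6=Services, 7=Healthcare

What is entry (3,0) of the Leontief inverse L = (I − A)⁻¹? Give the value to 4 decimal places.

Form M = I − A:
  [  0.98   -0.07   -0.07   -0.03   -0.06   -0.08   -0.05   -0.02]
  [ -0.09    0.90   -0.04   -0.10   -0.06   -0.07   -0.05   -0.05]
  [ -0.06   -0.06    0.97   -0.10   -0.08   -0.10   -0.01   -0.08]
  [ -0.02   -0.10   -0.08    0.90   -0.02   -0.06   -0.02   -0.02]
  [ -0.07   -0.02   -0.02   -0.03    0.99   -0.09   -0.02   -0.01]
  [ -0.03   -0.07   -0.09   -0.07   -0.04    0.91   -0.05   -0.03]
  [ -0.07   -0.10   -0.09   -0.03   -0.10   -0.07    0.90   -0.04]
  [ -0.05   -0.06   -0.05   -0.03   -0.04   -0.02   -0.09    0.95]
Leontief inverse L = M⁻¹:
  [  1.0601    0.1244    0.1133    0.0802    0.0986    0.1378    0.0836    0.0490]
  [  0.1416    1.1780    0.1020    0.1681    0.1109    0.1457    0.0974    0.0870]
  [  0.1047    0.1274    1.0856    0.1608    0.1216    0.1674    0.0518    0.1125]
  [  0.0606    0.1619    0.1265    1.1599    0.0594    0.1192    0.0526    0.0515]
  [  0.0921    0.0573    0.0529    0.0622    1.0354    0.1287    0.0432    0.0275]
  [  0.0751    0.1360    0.1426    0.1314    0.0853    1.1570    0.0889    0.0647]
  [  0.1308    0.1808    0.1540    0.1001    0.1594    0.1552    1.1528    0.0825]
  [  0.0900    0.1152    0.0934    0.0748    0.0810    0.0735    0.1278    1.0786]
Total output x = L · d:
  x_0 = 1.0601·76 + 0.1244·51 + 0.1133·41 + 0.0802·37 + 0.0986·35 + 0.1378·54 + 0.0836·44 + 0.0490·87 = 113.3569
  x_1 = 0.1416·76 + 1.1780·51 + 0.1020·41 + 0.1681·37 + 0.1109·35 + 0.1457·54 + 0.0974·44 + 0.0870·87 = 104.8521
  x_2 = 0.1047·76 + 0.1274·51 + 1.0856·41 + 0.1608·37 + 0.1216·35 + 0.1674·54 + 0.0518·44 + 0.1125·87 = 90.2685
  x_3 = 0.0606·76 + 0.1619·51 + 0.1265·41 + 1.1599·37 + 0.0594·35 + 0.1192·54 + 0.0526·44 + 0.0515·87 = 76.2714
  x_4 = 0.0921·76 + 0.0573·51 + 0.0529·41 + 0.0622·37 + 1.0354·35 + 0.1287·54 + 0.0432·44 + 0.0275·87 = 61.8720
  x_5 = 0.0751·76 + 0.1360·51 + 0.1426·41 + 0.1314·37 + 0.0853·35 + 1.1570·54 + 0.0889·44 + 0.0647·87 = 98.3485
  x_6 = 0.1308·76 + 0.1808·51 + 0.1540·41 + 0.1001·37 + 0.1594·35 + 0.1552·54 + 1.1528·44 + 0.0825·87 = 101.0301
  x_7 = 0.0900·76 + 0.1152·51 + 0.0934·41 + 0.0748·37 + 0.0810·35 + 0.0735·54 + 0.1278·44 + 1.0786·87 = 125.5738

L[3,0] = 0.0606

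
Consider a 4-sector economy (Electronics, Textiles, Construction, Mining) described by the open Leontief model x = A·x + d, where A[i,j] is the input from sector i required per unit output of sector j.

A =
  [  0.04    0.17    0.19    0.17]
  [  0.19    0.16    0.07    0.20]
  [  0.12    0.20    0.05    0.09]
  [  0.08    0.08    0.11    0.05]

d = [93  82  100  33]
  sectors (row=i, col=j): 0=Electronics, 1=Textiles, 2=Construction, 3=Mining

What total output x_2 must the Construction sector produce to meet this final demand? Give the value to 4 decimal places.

171.6102

Form M = I − A:
  [  0.96   -0.17   -0.19   -0.17]
  [ -0.19    0.84   -0.07   -0.20]
  [ -0.12   -0.20    0.95   -0.09]
  [ -0.08   -0.08   -0.11    0.95]
Leontief inverse L = M⁻¹:
  [  1.1708    0.3365    0.2946    0.3083]
  [  0.3202    1.3380    0.2041    0.3583]
  [  0.2297    0.3413    1.1494    0.2218]
  [  0.1522    0.1805    0.1751    1.1345]
Total output x = L · d:
  x_0 = 1.1708·93 + 0.3365·82 + 0.2946·100 + 0.3083·33 = 176.1071
  x_1 = 0.3202·93 + 1.3380·82 + 0.2041·100 + 0.3583·33 = 171.7296
  x_2 = 0.2297·93 + 0.3413·82 + 1.1494·100 + 0.2218·33 = 171.6102
  x_3 = 0.1522·93 + 0.1805·82 + 0.1751·100 + 1.1345·33 = 83.8990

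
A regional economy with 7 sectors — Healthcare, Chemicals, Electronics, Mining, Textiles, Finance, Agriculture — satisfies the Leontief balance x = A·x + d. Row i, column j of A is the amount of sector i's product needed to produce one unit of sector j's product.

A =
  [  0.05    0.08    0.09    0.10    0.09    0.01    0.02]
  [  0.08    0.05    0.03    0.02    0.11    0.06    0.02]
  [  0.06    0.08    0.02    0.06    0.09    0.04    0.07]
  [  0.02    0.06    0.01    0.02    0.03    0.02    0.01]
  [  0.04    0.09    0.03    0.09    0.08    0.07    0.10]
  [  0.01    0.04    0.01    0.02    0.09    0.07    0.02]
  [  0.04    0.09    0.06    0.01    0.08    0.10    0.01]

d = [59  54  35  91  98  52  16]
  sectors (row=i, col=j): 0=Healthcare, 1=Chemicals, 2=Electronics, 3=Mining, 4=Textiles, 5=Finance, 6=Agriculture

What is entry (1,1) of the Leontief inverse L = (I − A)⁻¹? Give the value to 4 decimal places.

Form M = I − A:
  [  0.95   -0.08   -0.09   -0.10   -0.09   -0.01   -0.02]
  [ -0.08    0.95   -0.03   -0.02   -0.11   -0.06   -0.02]
  [ -0.06   -0.08    0.98   -0.06   -0.09   -0.04   -0.07]
  [ -0.02   -0.06   -0.01    0.98   -0.03   -0.02   -0.01]
  [ -0.04   -0.09   -0.03   -0.09    0.92   -0.07   -0.10]
  [ -0.01   -0.04   -0.01   -0.02   -0.09    0.93   -0.02]
  [ -0.04   -0.09   -0.06   -0.01   -0.08   -0.10    0.99]
Leontief inverse L = M⁻¹:
  [  1.0821    0.1294    0.1126    0.1347    0.1453    0.0440    0.0494]
  [  0.1062    1.0929    0.0525    0.0535    0.1610    0.0922    0.0466]
  [  0.0896    0.1273    1.0445    0.0916    0.1450    0.0772    0.0954]
  [  0.0330    0.0780    0.0192    1.0323    0.0532    0.0346    0.0201]
  [  0.0729    0.1438    0.0563    0.1224    1.1431    0.1149    0.1274]
  [  0.0264    0.0682    0.0223    0.0396    0.1247    1.0953    0.0386]
  [  0.0677    0.1316    0.0796    0.0402    0.1348    0.1351    1.0365]
Total output x = L · d:
  x_0 = 1.0821·59 + 0.1294·54 + 0.1126·35 + 0.1347·91 + 0.1453·98 + 0.0440·52 + 0.0494·16 = 104.3560
  x_1 = 0.1062·59 + 1.0929·54 + 0.0525·35 + 0.0535·91 + 0.1610·98 + 0.0922·52 + 0.0466·16 = 93.3066
  x_2 = 0.0896·59 + 0.1273·54 + 1.0445·35 + 0.0916·91 + 0.1450·98 + 0.0772·52 + 0.0954·16 = 76.8002
  x_3 = 0.0330·59 + 0.0780·54 + 0.0192·35 + 1.0323·91 + 0.0532·98 + 0.0346·52 + 0.0201·16 = 108.1043
  x_4 = 0.0729·59 + 0.1438·54 + 0.0563·35 + 0.1224·91 + 1.1431·98 + 0.1149·52 + 0.1274·16 = 145.2187
  x_5 = 0.0264·59 + 0.0682·54 + 0.0223·35 + 0.0396·91 + 0.1247·98 + 1.0953·52 + 0.0386·16 = 79.4225
  x_6 = 0.0677·59 + 0.1316·54 + 0.0796·35 + 0.0402·91 + 0.1348·98 + 0.1351·52 + 1.0365·16 = 54.3643

L[1,1] = 1.0929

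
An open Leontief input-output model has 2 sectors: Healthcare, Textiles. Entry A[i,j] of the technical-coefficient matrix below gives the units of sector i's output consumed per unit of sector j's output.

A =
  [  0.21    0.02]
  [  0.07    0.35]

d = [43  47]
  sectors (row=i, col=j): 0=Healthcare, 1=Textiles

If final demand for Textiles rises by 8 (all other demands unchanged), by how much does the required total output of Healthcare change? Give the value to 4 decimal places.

Form M = I − A:
  [  0.79   -0.02]
  [ -0.07    0.65]
Leontief inverse L = M⁻¹:
  [  1.2693    0.0391]
  [  0.1367    1.5427]
Total output x = L · d:
  x_0 = 1.2693·43 + 0.0391·47 = 56.4148
  x_1 = 0.1367·43 + 1.5427·47 = 78.3831
Δx_0 = L[0,1] · Δd_1 = 0.0391 · 8 = 0.3124

0.3124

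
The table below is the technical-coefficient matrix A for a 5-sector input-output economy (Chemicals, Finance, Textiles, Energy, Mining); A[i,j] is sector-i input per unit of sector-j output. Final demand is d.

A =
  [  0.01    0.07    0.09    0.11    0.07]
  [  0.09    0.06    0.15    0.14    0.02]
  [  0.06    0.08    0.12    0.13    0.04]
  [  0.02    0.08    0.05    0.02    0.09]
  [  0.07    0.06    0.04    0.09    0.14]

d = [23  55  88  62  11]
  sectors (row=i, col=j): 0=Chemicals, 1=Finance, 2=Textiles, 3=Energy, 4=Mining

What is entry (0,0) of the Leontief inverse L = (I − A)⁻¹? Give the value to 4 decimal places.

Form M = I − A:
  [  0.99   -0.07   -0.09   -0.11   -0.07]
  [ -0.09    0.94   -0.15   -0.14   -0.02]
  [ -0.06   -0.08    0.88   -0.13   -0.04]
  [ -0.02   -0.08   -0.05    0.98   -0.09]
  [ -0.07   -0.06   -0.04   -0.09    0.86]
Leontief inverse L = M⁻¹:
  [  1.0396    0.1100    0.1393    0.1610    0.1105]
  [  0.1234    1.1135    0.2173    0.2080    0.0678]
  [  0.0935    0.1296    1.1829    0.1938    0.0859]
  [  0.0455    0.1093    0.0893    1.0642    0.1218]
  [  0.1023    0.1041    0.0909    0.1480    1.1933]
Total output x = L · d:
  x_0 = 1.0396·23 + 0.1100·55 + 0.1393·88 + 0.1610·62 + 0.1105·11 = 53.4160
  x_1 = 0.1234·23 + 1.1135·55 + 0.2173·88 + 0.2080·62 + 0.0678·11 = 96.8492
  x_2 = 0.0935·23 + 0.1296·55 + 1.1829·88 + 0.1938·62 + 0.0859·11 = 126.3388
  x_3 = 0.0455·23 + 0.1093·55 + 0.0893·88 + 1.0642·62 + 0.1218·11 = 82.2318
  x_4 = 0.1023·23 + 0.1041·55 + 0.0909·88 + 0.1480·62 + 1.1933·11 = 38.3773

L[0,0] = 1.0396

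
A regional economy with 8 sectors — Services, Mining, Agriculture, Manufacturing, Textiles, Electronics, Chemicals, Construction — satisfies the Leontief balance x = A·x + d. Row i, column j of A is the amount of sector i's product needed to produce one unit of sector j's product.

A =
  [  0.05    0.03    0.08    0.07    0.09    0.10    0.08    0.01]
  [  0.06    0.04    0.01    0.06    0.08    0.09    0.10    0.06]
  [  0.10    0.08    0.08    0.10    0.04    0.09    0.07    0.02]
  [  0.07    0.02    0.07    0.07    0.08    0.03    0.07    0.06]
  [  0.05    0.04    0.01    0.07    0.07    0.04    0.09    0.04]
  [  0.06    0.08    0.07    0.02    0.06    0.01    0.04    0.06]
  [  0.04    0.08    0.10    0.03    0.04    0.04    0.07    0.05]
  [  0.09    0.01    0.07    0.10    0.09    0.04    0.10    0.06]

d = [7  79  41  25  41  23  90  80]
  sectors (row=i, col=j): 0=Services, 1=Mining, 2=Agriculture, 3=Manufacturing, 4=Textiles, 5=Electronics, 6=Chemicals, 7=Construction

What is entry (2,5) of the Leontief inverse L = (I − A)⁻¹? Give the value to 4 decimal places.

Form M = I − A:
  [  0.95   -0.03   -0.08   -0.07   -0.09   -0.10   -0.08   -0.01]
  [ -0.06    0.96   -0.01   -0.06   -0.08   -0.09   -0.10   -0.06]
  [ -0.10   -0.08    0.92   -0.10   -0.04   -0.09   -0.07   -0.02]
  [ -0.07   -0.02   -0.07    0.93   -0.08   -0.03   -0.07   -0.06]
  [ -0.05   -0.04   -0.01   -0.07    0.93   -0.04   -0.09   -0.04]
  [ -0.06   -0.08   -0.07   -0.02   -0.06    0.99   -0.04   -0.06]
  [ -0.04   -0.08   -0.10   -0.03   -0.04   -0.04    0.93   -0.05]
  [ -0.09   -0.01   -0.07   -0.10   -0.09   -0.04   -0.10    0.94]
Leontief inverse L = M⁻¹:
  [  1.1111    0.0813    0.1409    0.1293    0.1530    0.1508    0.1516    0.0525]
  [  0.1179    1.0865    0.0696    0.1170    0.1442    0.1375    0.1720    0.1036]
  [  0.1710    0.1359    1.1511    0.1697    0.1155    0.1531    0.1539    0.0687]
  [  0.1286    0.0636    0.1283    1.1304    0.1414    0.0801    0.1404    0.0989]
  [  0.0974    0.0772    0.0587    0.1178    1.1230    0.0803    0.1502    0.0756]
  [  0.1110    0.1171    0.1165    0.0731    0.1138    1.0573    0.1030    0.0936]
  [  0.0979    0.1253    0.1551    0.0877    0.0979    0.0916    1.1384    0.0885]
  [  0.1585    0.0619    0.1407    0.1702    0.1626    0.0982    0.1826    1.1062]
Total output x = L · d:
  x_0 = 1.1111·7 + 0.0813·79 + 0.1409·41 + 0.1293·25 + 0.1530·41 + 0.1508·23 + 0.1516·90 + 0.0525·80 = 50.7919
  x_1 = 0.1179·7 + 1.0865·79 + 0.0696·41 + 0.1170·25 + 0.1442·41 + 0.1375·23 + 0.1720·90 + 0.1036·80 = 125.2786
  x_2 = 0.1710·7 + 0.1359·79 + 1.1511·41 + 0.1697·25 + 0.1155·41 + 0.1531·23 + 0.1539·90 + 0.0687·80 = 90.9722
  x_3 = 0.1286·7 + 0.0636·79 + 0.1283·41 + 1.1304·25 + 0.1414·41 + 0.0801·23 + 0.1404·90 + 0.0989·80 = 67.6295
  x_4 = 0.0974·7 + 0.0772·79 + 0.0587·41 + 0.1178·25 + 1.1230·41 + 0.0803·23 + 0.1502·90 + 0.0756·80 = 79.5869
  x_5 = 0.1110·7 + 0.1171·79 + 0.1165·41 + 0.0731·25 + 0.1138·41 + 1.0573·23 + 0.1030·90 + 0.0936·80 = 62.3740
  x_6 = 0.0979·7 + 0.1253·79 + 0.1551·41 + 0.0877·25 + 0.0979·41 + 0.0916·23 + 1.1384·90 + 0.0885·80 = 134.7879
  x_7 = 0.1585·7 + 0.0619·79 + 0.1407·41 + 0.1702·25 + 0.1626·41 + 0.0982·23 + 0.1826·90 + 1.1062·80 = 129.8847

L[2,5] = 0.1531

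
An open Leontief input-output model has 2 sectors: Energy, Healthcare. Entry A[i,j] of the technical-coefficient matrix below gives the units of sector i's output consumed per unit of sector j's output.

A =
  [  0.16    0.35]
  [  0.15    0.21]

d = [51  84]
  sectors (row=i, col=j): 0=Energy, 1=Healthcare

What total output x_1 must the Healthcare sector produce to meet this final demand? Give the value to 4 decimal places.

Form M = I − A:
  [  0.84   -0.35]
  [ -0.15    0.79]
Leontief inverse L = M⁻¹:
  [  1.2928    0.5727]
  [  0.2455    1.3746]
Total output x = L · d:
  x_0 = 1.2928·51 + 0.5727·84 = 114.0403
  x_1 = 0.2455·51 + 1.3746·84 = 127.9823

127.9823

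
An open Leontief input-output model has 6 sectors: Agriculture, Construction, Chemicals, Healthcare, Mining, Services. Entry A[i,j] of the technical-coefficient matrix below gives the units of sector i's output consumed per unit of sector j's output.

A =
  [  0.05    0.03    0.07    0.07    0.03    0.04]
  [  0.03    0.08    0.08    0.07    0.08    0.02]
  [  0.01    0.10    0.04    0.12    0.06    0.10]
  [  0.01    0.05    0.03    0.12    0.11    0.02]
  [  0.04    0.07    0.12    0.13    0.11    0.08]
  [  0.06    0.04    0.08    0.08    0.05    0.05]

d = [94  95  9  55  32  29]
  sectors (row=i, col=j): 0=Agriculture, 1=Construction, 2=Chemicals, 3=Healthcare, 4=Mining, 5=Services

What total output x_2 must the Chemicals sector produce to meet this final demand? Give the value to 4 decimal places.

44.6787

Form M = I − A:
  [  0.95   -0.03   -0.07   -0.07   -0.03   -0.04]
  [ -0.03    0.92   -0.08   -0.07   -0.08   -0.02]
  [ -0.01   -0.10    0.96   -0.12   -0.06   -0.10]
  [ -0.01   -0.05   -0.03    0.88   -0.11   -0.02]
  [ -0.04   -0.07   -0.12   -0.13    0.89   -0.08]
  [ -0.06   -0.04   -0.08   -0.08   -0.05    0.95]
Leontief inverse L = M⁻¹:
  [  1.0637    0.0598    0.0999    0.1187    0.0663    0.0646]
  [  0.0469    1.1211    0.1216    0.1334    0.1300    0.0521]
  [  0.0314    0.1445    1.0879    0.1919    0.1186    0.1329]
  [  0.0259    0.0873    0.0705    1.1834    0.1625    0.0490]
  [  0.0665    0.1301    0.1817    0.2272    1.1851    0.1292]
  [  0.0775    0.0774    0.1185    0.1409    0.0957    1.0810]
Total output x = L · d:
  x_0 = 1.0637·94 + 0.0598·95 + 0.0999·9 + 0.1187·55 + 0.0663·32 + 0.0646·29 = 117.0944
  x_1 = 0.0469·94 + 1.1211·95 + 0.1216·9 + 0.1334·55 + 0.1300·32 + 0.0521·29 = 125.0132
  x_2 = 0.0314·94 + 0.1445·95 + 1.0879·9 + 0.1919·55 + 0.1186·32 + 0.1329·29 = 44.6787
  x_3 = 0.0259·94 + 0.0873·95 + 0.0705·9 + 1.1834·55 + 0.1625·32 + 0.0490·29 = 83.0730
  x_4 = 0.0665·94 + 0.1301·95 + 0.1817·9 + 0.2272·55 + 1.1851·32 + 0.1292·29 = 74.4095
  x_5 = 0.0775·94 + 0.0774·95 + 0.1185·9 + 0.1409·55 + 0.0957·32 + 1.0810·29 = 57.8598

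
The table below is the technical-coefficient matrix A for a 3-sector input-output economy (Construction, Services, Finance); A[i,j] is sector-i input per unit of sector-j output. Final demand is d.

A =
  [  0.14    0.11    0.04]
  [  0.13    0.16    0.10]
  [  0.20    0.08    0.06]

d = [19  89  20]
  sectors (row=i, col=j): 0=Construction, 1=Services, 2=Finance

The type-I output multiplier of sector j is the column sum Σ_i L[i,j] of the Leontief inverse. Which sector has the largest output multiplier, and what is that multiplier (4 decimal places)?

Construction (1.6973)

Form M = I − A:
  [  0.86   -0.11   -0.04]
  [ -0.13    0.84   -0.10]
  [ -0.20   -0.08    0.94]
Leontief inverse L = M⁻¹:
  [  1.2036    0.1642    0.0687]
  [  0.2190    1.2325    0.1404]
  [  0.2747    0.1398    1.0904]
Total output x = L · d:
  x_0 = 1.2036·19 + 0.1642·89 + 0.0687·20 = 38.8511
  x_1 = 0.2190·19 + 1.2325·89 + 0.1404·20 = 116.6640
  x_2 = 0.2747·19 + 0.1398·89 + 1.0904·20 = 39.4716
Output multipliers (column sums of L):
  Construction: 1.6973
  Services: 1.5365
  Finance: 1.2995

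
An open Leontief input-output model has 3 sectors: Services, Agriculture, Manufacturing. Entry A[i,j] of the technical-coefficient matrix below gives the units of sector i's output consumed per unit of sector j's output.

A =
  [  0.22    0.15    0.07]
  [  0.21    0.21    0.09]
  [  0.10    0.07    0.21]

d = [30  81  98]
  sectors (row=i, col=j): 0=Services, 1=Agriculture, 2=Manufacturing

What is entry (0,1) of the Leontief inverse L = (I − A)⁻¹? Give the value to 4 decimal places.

Form M = I − A:
  [  0.78   -0.15   -0.07]
  [ -0.21    0.79   -0.09]
  [ -0.10   -0.07    0.79]
Leontief inverse L = M⁻¹:
  [  1.3757    0.2748    0.1532]
  [  0.3895    1.3565    0.1890]
  [  0.2086    0.1550    1.3020]
Total output x = L · d:
  x_0 = 1.3757·30 + 0.2748·81 + 0.1532·98 = 78.5406
  x_1 = 0.3895·30 + 1.3565·81 + 0.1890·98 = 140.0886
  x_2 = 0.2086·30 + 0.1550·81 + 1.3020·98 = 146.4054

L[0,1] = 0.2748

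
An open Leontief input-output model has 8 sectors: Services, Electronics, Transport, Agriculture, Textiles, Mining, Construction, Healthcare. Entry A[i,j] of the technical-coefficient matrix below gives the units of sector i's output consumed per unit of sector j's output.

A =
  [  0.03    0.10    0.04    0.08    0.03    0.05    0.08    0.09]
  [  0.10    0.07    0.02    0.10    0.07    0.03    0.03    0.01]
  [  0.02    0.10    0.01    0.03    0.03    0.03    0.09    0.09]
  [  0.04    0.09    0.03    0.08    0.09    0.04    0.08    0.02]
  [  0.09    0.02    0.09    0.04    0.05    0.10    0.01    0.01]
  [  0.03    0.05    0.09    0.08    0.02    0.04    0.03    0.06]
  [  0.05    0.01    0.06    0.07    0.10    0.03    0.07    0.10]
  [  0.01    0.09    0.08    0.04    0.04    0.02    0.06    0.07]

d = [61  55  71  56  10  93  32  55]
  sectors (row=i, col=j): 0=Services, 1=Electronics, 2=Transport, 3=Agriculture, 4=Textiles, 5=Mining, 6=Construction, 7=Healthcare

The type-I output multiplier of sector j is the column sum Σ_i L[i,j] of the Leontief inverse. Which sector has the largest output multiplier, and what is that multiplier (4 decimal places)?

Form M = I − A:
  [  0.97   -0.10   -0.04   -0.08   -0.03   -0.05   -0.08   -0.09]
  [ -0.10    0.93   -0.02   -0.10   -0.07   -0.03   -0.03   -0.01]
  [ -0.02   -0.10    0.99   -0.03   -0.03   -0.03   -0.09   -0.09]
  [ -0.04   -0.09   -0.03    0.92   -0.09   -0.04   -0.08   -0.02]
  [ -0.09   -0.02   -0.09   -0.04    0.95   -0.10   -0.01   -0.01]
  [ -0.03   -0.05   -0.09   -0.08   -0.02    0.96   -0.03   -0.06]
  [ -0.05   -0.01   -0.06   -0.07   -0.10   -0.03    0.93   -0.10]
  [ -0.01   -0.09   -0.08   -0.04   -0.04   -0.02   -0.06    0.93]
Leontief inverse L = M⁻¹:
  [  1.0733    0.1592    0.0851    0.1403    0.0829    0.0849    0.1302    0.1372]
  [  0.1403    1.1230    0.0578    0.1546    0.1148    0.0659    0.0736    0.0480]
  [  0.0563    0.1448    1.0477    0.0784    0.0731    0.0578    0.1286    0.1284]
  [  0.0855    0.1416    0.0732    1.1373    0.1406    0.0784    0.1248    0.0613]
  [  0.1215    0.0712    0.1269    0.0873    1.0844    0.1318    0.0518    0.0524]
  [  0.0614    0.1011    0.1232    0.1256    0.0595    1.0676    0.0727    0.0990]
  [  0.0893    0.0664    0.1083    0.1226    0.1483    0.0688    1.1195    0.1489]
  [  0.0459    0.1385    0.1149    0.0865    0.0818    0.0487    0.1010    1.1091]
Total output x = L · d:
  x_0 = 1.0733·61 + 0.1592·55 + 0.0851·71 + 0.1403·56 + 0.0829·10 + 0.0849·93 + 0.1302·32 + 0.1372·55 = 108.5636
  x_1 = 0.1403·61 + 1.1230·55 + 0.0578·71 + 0.1546·56 + 0.1148·10 + 0.0659·93 + 0.0736·32 + 0.0480·55 = 95.3556
  x_2 = 0.0563·61 + 0.1448·55 + 1.0477·71 + 0.0784·56 + 0.0731·10 + 0.0578·93 + 0.1286·32 + 0.1284·55 = 107.4569
  x_3 = 0.0855·61 + 0.1416·55 + 0.0732·71 + 1.1373·56 + 0.1406·10 + 0.0784·93 + 0.1248·32 + 0.0613·55 = 97.9563
  x_4 = 0.1215·61 + 0.0712·55 + 0.1269·71 + 0.0873·56 + 1.0844·10 + 0.1318·93 + 0.0518·32 + 0.0524·55 = 52.8707
  x_5 = 0.0614·61 + 0.1011·55 + 0.1232·71 + 0.1256·56 + 0.0595·10 + 1.0676·93 + 0.0727·32 + 0.0990·55 = 132.7455
  x_6 = 0.0893·61 + 0.0664·55 + 0.1083·71 + 0.1226·56 + 0.1483·10 + 0.0688·93 + 1.1195·32 + 0.1489·55 = 75.5430
  x_7 = 0.0459·61 + 0.1385·55 + 0.1149·71 + 0.0865·56 + 0.0818·10 + 0.0487·93 + 0.1010·32 + 1.1091·55 = 92.9944
Output multipliers (column sums of L):
  Services: 1.6736
  Electronics: 1.9457
  Transport: 1.7371
  Agriculture: 1.9324
  Textiles: 1.7854
  Mining: 1.6039
  Construction: 1.8024
  Healthcare: 1.7843

Electronics (1.9457)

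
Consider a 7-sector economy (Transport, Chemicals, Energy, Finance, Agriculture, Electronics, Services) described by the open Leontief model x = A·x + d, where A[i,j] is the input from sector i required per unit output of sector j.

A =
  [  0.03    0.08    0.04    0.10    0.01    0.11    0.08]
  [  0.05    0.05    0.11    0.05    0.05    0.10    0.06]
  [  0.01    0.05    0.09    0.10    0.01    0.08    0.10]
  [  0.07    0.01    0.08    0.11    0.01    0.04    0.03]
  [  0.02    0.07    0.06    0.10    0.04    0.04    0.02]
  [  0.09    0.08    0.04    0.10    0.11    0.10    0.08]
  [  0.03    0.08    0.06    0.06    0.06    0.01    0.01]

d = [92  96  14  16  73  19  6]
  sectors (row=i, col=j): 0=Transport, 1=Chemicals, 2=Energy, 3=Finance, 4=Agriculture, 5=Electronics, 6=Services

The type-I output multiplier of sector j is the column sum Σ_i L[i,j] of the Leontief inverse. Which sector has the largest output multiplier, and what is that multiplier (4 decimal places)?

Finance (2.0868)

Form M = I − A:
  [  0.97   -0.08   -0.04   -0.10   -0.01   -0.11   -0.08]
  [ -0.05    0.95   -0.11   -0.05   -0.05   -0.10   -0.06]
  [ -0.01   -0.05    0.91   -0.10   -0.01   -0.08   -0.10]
  [ -0.07   -0.01   -0.08    0.89   -0.01   -0.04   -0.03]
  [ -0.02   -0.07   -0.06   -0.10    0.96   -0.04   -0.02]
  [ -0.09   -0.08   -0.04   -0.10   -0.11    0.90   -0.08]
  [ -0.03   -0.08   -0.06   -0.06   -0.06   -0.01    0.99]
Leontief inverse L = M⁻¹:
  [  1.0706    0.1246    0.0955    0.1700    0.0469    0.1642    0.1231]
  [  0.0872    1.0990    0.1675    0.1252    0.0861    0.1583    0.1089]
  [  0.0458    0.0917    1.1445    0.1676    0.0425    0.1284    0.1412]
  [  0.0978    0.0415    0.1218    1.1675    0.0300    0.0813    0.0653]
  [  0.0486    0.1009    0.1051    0.1551    1.0628    0.0812    0.0534]
  [  0.1383    0.1408    0.1106    0.1938    0.1545    1.1705    0.1345]
  [  0.0525    0.1082    0.1007    0.1075    0.0787    0.0472    1.0397]
Total output x = L · d:
  x_0 = 1.0706·92 + 0.1246·96 + 0.0955·14 + 0.1700·16 + 0.0469·73 + 0.1642·19 + 0.1231·6 = 121.8014
  x_1 = 0.0872·92 + 1.0990·96 + 0.1675·14 + 0.1252·16 + 0.0861·73 + 0.1583·19 + 0.1089·6 = 127.8205
  x_2 = 0.0458·92 + 0.0917·96 + 1.1445·14 + 0.1676·16 + 0.0425·73 + 0.1284·19 + 0.1412·6 = 38.1042
  x_3 = 0.0978·92 + 0.0415·96 + 0.1218·14 + 1.1675·16 + 0.0300·73 + 0.0813·19 + 0.0653·6 = 37.4985
  x_4 = 0.0486·92 + 0.1009·96 + 0.1051·14 + 0.1551·16 + 1.0628·73 + 0.0812·19 + 0.0534·6 = 97.5550
  x_5 = 0.1383·92 + 0.1408·96 + 0.1106·14 + 0.1938·16 + 0.1545·73 + 1.1705·19 + 0.1345·6 = 65.2128
  x_6 = 0.0525·92 + 0.1082·96 + 0.1007·14 + 0.1075·16 + 0.0787·73 + 0.0472·19 + 1.0397·6 = 31.2336
Output multipliers (column sums of L):
  Transport: 1.5409
  Chemicals: 1.7066
  Energy: 1.8457
  Finance: 2.0868
  Agriculture: 1.5015
  Electronics: 1.8311
  Services: 1.6660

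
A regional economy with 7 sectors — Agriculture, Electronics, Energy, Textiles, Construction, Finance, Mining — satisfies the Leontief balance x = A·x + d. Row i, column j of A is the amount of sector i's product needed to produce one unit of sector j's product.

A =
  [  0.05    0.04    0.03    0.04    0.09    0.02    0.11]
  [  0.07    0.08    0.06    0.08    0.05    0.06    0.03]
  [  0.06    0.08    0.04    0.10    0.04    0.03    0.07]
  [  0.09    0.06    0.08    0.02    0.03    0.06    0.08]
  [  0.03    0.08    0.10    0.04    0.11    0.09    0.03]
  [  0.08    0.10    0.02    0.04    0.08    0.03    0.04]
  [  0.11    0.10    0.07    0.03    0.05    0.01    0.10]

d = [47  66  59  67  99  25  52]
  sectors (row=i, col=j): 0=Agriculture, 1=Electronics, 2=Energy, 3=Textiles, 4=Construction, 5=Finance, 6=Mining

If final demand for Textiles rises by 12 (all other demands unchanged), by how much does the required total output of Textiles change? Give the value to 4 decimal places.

Form M = I − A:
  [  0.95   -0.04   -0.03   -0.04   -0.09   -0.02   -0.11]
  [ -0.07    0.92   -0.06   -0.08   -0.05   -0.06   -0.03]
  [ -0.06   -0.08    0.96   -0.10   -0.04   -0.03   -0.07]
  [ -0.09   -0.06   -0.08    0.98   -0.03   -0.06   -0.08]
  [ -0.03   -0.08   -0.10   -0.04    0.89   -0.09   -0.03]
  [ -0.08   -0.10   -0.02   -0.04   -0.08    0.97   -0.04]
  [ -0.11   -0.10   -0.07   -0.03   -0.05   -0.01    0.90]
Leontief inverse L = M⁻¹:
  [  1.0973    0.0928    0.0726    0.0721    0.1351    0.0492    0.1559]
  [  0.1214    1.1360    0.1025    0.1183    0.0975    0.0931    0.0786]
  [  0.1131    0.1352    1.0838    0.1359    0.0846    0.0617    0.1203]
  [  0.1414    0.1160    0.1193    1.0586    0.0771    0.0878    0.1310]
  [  0.0852    0.1464    0.1489    0.0859    1.1661    0.1297    0.0792]
  [  0.1251    0.1511    0.0609    0.0747    0.1265    1.0620    0.0831]
  [  0.1672    0.1618    0.1175    0.0734    0.1027    0.0431    1.1579]
Total output x = L · d:
  x_0 = 1.0973·47 + 0.0928·66 + 0.0726·59 + 0.0721·67 + 0.1351·99 + 0.0492·25 + 0.1559·52 = 89.5160
  x_1 = 0.1214·47 + 1.1360·66 + 0.1025·59 + 0.1183·67 + 0.0975·99 + 0.0931·25 + 0.0786·52 = 110.7211
  x_2 = 0.1131·47 + 0.1352·66 + 1.0838·59 + 0.1359·67 + 0.0846·99 + 0.0617·25 + 0.1203·52 = 103.4627
  x_3 = 0.1414·47 + 0.1160·66 + 0.1193·59 + 1.0586·67 + 0.0771·99 + 0.0878·25 + 0.1310·52 = 108.9037
  x_4 = 0.0852·47 + 0.1464·66 + 0.1489·59 + 0.0859·67 + 1.1661·99 + 0.1297·25 + 0.0792·52 = 151.0194
  x_5 = 0.1251·47 + 0.1511·66 + 0.0609·59 + 0.0747·67 + 0.1265·99 + 1.0620·25 + 0.0831·52 = 67.8495
  x_6 = 0.1672·47 + 0.1618·66 + 0.1175·59 + 0.0734·67 + 0.1027·99 + 0.0431·25 + 1.1579·52 = 101.8420
Δx_3 = L[3,3] · Δd_3 = 1.0586 · 12 = 12.7028

12.7028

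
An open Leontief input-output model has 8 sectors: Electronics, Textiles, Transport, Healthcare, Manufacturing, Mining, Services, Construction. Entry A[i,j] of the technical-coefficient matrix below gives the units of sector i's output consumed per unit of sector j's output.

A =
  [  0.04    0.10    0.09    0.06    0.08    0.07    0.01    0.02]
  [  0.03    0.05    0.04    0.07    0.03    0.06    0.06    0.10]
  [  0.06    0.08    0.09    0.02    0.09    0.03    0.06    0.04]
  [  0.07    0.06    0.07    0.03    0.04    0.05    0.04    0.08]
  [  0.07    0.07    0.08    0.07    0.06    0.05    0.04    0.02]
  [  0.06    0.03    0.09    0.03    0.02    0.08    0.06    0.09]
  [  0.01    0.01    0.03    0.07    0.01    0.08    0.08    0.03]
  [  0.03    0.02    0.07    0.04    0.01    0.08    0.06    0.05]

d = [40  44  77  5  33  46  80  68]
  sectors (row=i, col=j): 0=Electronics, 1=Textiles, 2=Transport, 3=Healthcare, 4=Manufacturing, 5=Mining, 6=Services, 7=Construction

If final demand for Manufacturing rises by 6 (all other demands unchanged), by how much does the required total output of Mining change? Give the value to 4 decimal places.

Form M = I − A:
  [  0.96   -0.10   -0.09   -0.06   -0.08   -0.07   -0.01   -0.02]
  [ -0.03    0.95   -0.04   -0.07   -0.03   -0.06   -0.06   -0.10]
  [ -0.06   -0.08    0.91   -0.02   -0.09   -0.03   -0.06   -0.04]
  [ -0.07   -0.06   -0.07    0.97   -0.04   -0.05   -0.04   -0.08]
  [ -0.07   -0.07   -0.08   -0.07    0.94   -0.05   -0.04   -0.02]
  [ -0.06   -0.03   -0.09   -0.03   -0.02    0.92   -0.06   -0.09]
  [ -0.01   -0.01   -0.03   -0.07   -0.01   -0.08    0.92   -0.03]
  [ -0.03   -0.02   -0.07   -0.04   -0.01   -0.08   -0.06    0.95]
Leontief inverse L = M⁻¹:
  [  1.0818    0.1474    0.1504    0.0996    0.1192    0.1193    0.0529    0.0685]
  [  0.0639    1.0856    0.0923    0.1050    0.0583    0.1088    0.1010    0.1431]
  [  0.0981    0.1257    1.1477    0.0614    0.1285    0.0795    0.1029    0.0823]
  [  0.1048    0.1008    0.1250    1.0664    0.0737    0.0981    0.0797    0.1212]
  [  0.1093    0.1163    0.1382    0.1088    1.0984    0.0987    0.0809    0.0646]
  [  0.0960    0.0703    0.1478    0.0658    0.0539    1.1307    0.1029    0.1327]
  [  0.0351    0.0342    0.0677    0.0945    0.0295    0.1158    1.1110    0.0618]
  [  0.0586    0.0503    0.1147    0.0674    0.0355    0.1196    0.0944    1.0847]
Total output x = L · d:
  x_0 = 1.0818·40 + 0.1474·44 + 0.1504·77 + 0.0996·5 + 0.1192·33 + 0.1193·46 + 0.0529·80 + 0.0685·68 = 80.1504
  x_1 = 0.0639·40 + 1.0856·44 + 0.0923·77 + 0.1050·5 + 0.0583·33 + 0.1088·46 + 0.1010·80 + 0.1431·68 = 82.6953
  x_2 = 0.0981·40 + 0.1257·44 + 1.1477·77 + 0.0614·5 + 0.1285·33 + 0.0795·46 + 0.1029·80 + 0.0823·68 = 119.8622
  x_3 = 0.1048·40 + 0.1008·44 + 0.1250·77 + 1.0664·5 + 0.0737·33 + 0.0981·46 + 0.0797·80 + 0.1212·68 = 45.1507
  x_4 = 0.1093·40 + 0.1163·44 + 0.1382·77 + 0.1088·5 + 1.0984·33 + 0.0987·46 + 0.0809·80 + 0.0646·68 = 72.3258
  x_5 = 0.0960·40 + 0.0703·44 + 0.1478·77 + 0.0658·5 + 0.0539·33 + 1.1307·46 + 0.1029·80 + 0.1327·68 = 89.6863
  x_6 = 0.0351·40 + 0.0342·44 + 0.0677·77 + 0.0945·5 + 0.0295·33 + 0.1158·46 + 1.1110·80 + 0.0618·68 = 107.9723
  x_7 = 0.0586·40 + 0.0503·44 + 0.1147·77 + 0.0674·5 + 0.0355·33 + 0.1196·46 + 0.0944·80 + 1.0847·68 = 101.7172
Δx_5 = L[5,4] · Δd_4 = 0.0539 · 6 = 0.3236

0.3236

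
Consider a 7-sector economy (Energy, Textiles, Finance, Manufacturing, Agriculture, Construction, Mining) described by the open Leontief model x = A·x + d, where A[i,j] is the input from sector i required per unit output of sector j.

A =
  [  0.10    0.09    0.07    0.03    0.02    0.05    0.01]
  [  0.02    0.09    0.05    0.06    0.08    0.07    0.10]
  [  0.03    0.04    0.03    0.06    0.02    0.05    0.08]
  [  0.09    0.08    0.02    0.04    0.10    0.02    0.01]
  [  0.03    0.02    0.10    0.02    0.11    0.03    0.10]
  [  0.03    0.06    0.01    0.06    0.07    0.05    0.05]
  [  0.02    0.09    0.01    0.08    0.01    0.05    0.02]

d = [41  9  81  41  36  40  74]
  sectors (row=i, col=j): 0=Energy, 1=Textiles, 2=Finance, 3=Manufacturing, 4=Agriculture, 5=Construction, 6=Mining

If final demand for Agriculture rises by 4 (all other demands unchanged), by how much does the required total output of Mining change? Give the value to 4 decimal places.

Form M = I − A:
  [  0.90   -0.09   -0.07   -0.03   -0.02   -0.05   -0.01]
  [ -0.02    0.91   -0.05   -0.06   -0.08   -0.07   -0.10]
  [ -0.03   -0.04    0.97   -0.06   -0.02   -0.05   -0.08]
  [ -0.09   -0.08   -0.02    0.96   -0.10   -0.02   -0.01]
  [ -0.03   -0.02   -0.10   -0.02    0.89   -0.03   -0.10]
  [ -0.03   -0.06   -0.01   -0.06   -0.07    0.95   -0.05]
  [ -0.02   -0.09   -0.01   -0.08   -0.01   -0.05    0.98]
Leontief inverse L = M⁻¹:
  [  1.1285    0.1317    0.0961    0.0591    0.0527    0.0793    0.0428]
  [  0.0487    1.1397    0.0799    0.0988    0.1262    0.1043    0.1425]
  [  0.0514    0.0746    1.0470    0.0858    0.0479    0.0721    0.1030]
  [  0.1181    0.1182    0.0518    1.0655    0.1383    0.0468    0.0449]
  [  0.0539    0.0581    0.1280    0.0523    1.1449    0.0583    0.1373]
  [  0.0528    0.0952    0.0332    0.0856    0.1054    1.0735    0.0794]
  [  0.0409    0.1232    0.0272    0.1030    0.0415    0.0711    1.0445]
Total output x = L · d:
  x_0 = 1.1285·41 + 0.1317·9 + 0.0961·81 + 0.0591·41 + 0.0527·36 + 0.0793·40 + 0.0428·74 = 65.9051
  x_1 = 0.0487·41 + 1.1397·9 + 0.0799·81 + 0.0988·41 + 0.1262·36 + 0.1043·40 + 0.1425·74 = 42.0352
  x_2 = 0.0514·41 + 0.0746·9 + 1.0470·81 + 0.0858·41 + 0.0479·36 + 0.0721·40 + 0.1030·74 = 103.3348
  x_3 = 0.1181·41 + 0.1182·9 + 0.0518·81 + 1.0655·41 + 0.1383·36 + 0.0468·40 + 0.0449·74 = 63.9600
  x_4 = 0.0539·41 + 0.0581·9 + 0.1280·81 + 0.0523·41 + 1.1449·36 + 0.0583·40 + 0.1373·74 = 68.9555
  x_5 = 0.0528·41 + 0.0952·9 + 0.0332·81 + 0.0856·41 + 0.1054·36 + 1.0735·40 + 0.0794·74 = 61.8311
  x_6 = 0.0409·41 + 0.1232·9 + 0.0272·81 + 0.1030·41 + 0.0415·36 + 0.0711·40 + 1.0445·74 = 90.8495
Δx_6 = L[6,4] · Δd_4 = 0.0415 · 4 = 0.1661

0.1661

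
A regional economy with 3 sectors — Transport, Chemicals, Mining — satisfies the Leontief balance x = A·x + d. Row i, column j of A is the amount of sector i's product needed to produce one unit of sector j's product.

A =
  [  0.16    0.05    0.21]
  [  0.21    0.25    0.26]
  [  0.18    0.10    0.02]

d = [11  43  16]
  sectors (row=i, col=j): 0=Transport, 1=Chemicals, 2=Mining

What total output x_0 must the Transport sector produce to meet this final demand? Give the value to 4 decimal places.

24.6051

Form M = I − A:
  [  0.84   -0.05   -0.21]
  [ -0.21    0.75   -0.26]
  [ -0.18   -0.10    0.98]
Leontief inverse L = M⁻¹:
  [  1.2887    0.1272    0.3099]
  [  0.4591    1.4276    0.4771]
  [  0.2835    0.1690    1.1260]
Total output x = L · d:
  x_0 = 1.2887·11 + 0.1272·43 + 0.3099·16 = 24.6051
  x_1 = 0.4591·11 + 1.4276·43 + 0.4771·16 = 74.0695
  x_2 = 0.2835·11 + 0.1690·43 + 1.1260·16 = 28.4039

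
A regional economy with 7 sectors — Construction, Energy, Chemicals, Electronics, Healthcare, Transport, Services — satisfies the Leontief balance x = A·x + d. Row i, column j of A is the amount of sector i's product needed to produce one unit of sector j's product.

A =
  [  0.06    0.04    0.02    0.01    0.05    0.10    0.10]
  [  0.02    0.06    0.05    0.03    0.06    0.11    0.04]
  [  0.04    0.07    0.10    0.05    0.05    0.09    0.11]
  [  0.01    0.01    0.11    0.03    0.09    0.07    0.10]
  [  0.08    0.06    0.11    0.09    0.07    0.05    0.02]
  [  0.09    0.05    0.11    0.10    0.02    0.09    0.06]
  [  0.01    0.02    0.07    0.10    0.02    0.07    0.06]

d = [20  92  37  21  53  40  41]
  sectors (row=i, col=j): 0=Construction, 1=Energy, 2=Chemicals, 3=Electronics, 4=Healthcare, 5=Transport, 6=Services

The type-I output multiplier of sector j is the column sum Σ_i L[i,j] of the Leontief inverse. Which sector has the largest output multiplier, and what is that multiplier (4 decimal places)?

Chemicals (2.0390)

Form M = I − A:
  [  0.94   -0.04   -0.02   -0.01   -0.05   -0.10   -0.10]
  [ -0.02    0.94   -0.05   -0.03   -0.06   -0.11   -0.04]
  [ -0.04   -0.07    0.90   -0.05   -0.05   -0.09   -0.11]
  [ -0.01   -0.01   -0.11    0.97   -0.09   -0.07   -0.10]
  [ -0.08   -0.06   -0.11   -0.09    0.93   -0.05   -0.02]
  [ -0.09   -0.05   -0.11   -0.10   -0.02    0.91   -0.06]
  [ -0.01   -0.02   -0.07   -0.10   -0.02   -0.07    0.94]
Leontief inverse L = M⁻¹:
  [  1.0923    0.0691    0.0749    0.0556    0.0791    0.1556    0.1454]
  [  0.0533    1.0915    0.1090    0.0743    0.0917    0.1659    0.0853]
  [  0.0792    0.1106    1.1774    0.1086    0.0925    0.1654    0.1750]
  [  0.0449    0.0450    0.1791    1.0830    0.1259    0.1301    0.1538]
  [  0.1189    0.0996    0.1829    0.1385    1.1158    0.1217    0.0845]
  [  0.1304    0.0903    0.1879    0.1540    0.0658    1.1684    0.1321]
  [  0.0357    0.0458    0.1277    0.1399    0.0517    0.1209    1.1082]
Total output x = L · d:
  x_0 = 1.0923·20 + 0.0691·92 + 0.0749·37 + 0.0556·21 + 0.0791·53 + 0.1556·40 + 0.1454·41 = 48.5153
  x_1 = 0.0533·20 + 1.0915·92 + 0.1090·37 + 0.0743·21 + 0.0917·53 + 0.1659·40 + 0.0853·41 = 122.0749
  x_2 = 0.0792·20 + 0.1106·92 + 1.1774·37 + 0.1086·21 + 0.0925·53 + 0.1654·40 + 0.1750·41 = 76.3039
  x_3 = 0.0449·20 + 0.0450·92 + 0.1791·37 + 1.0830·21 + 0.1259·53 + 0.1301·40 + 0.1538·41 = 52.5919
  x_4 = 0.1189·20 + 0.0996·92 + 0.1829·37 + 0.1385·21 + 1.1158·53 + 0.1217·40 + 0.0845·41 = 88.6899
  x_5 = 0.1304·20 + 0.0903·92 + 0.1879·37 + 0.1540·21 + 0.0658·53 + 1.1684·40 + 0.1321·41 = 76.7397
  x_6 = 0.0357·20 + 0.0458·92 + 0.1277·37 + 0.1399·21 + 0.0517·53 + 0.1209·40 + 1.1082·41 = 65.6092
Output multipliers (column sums of L):
  Construction: 1.5546
  Energy: 1.5520
  Chemicals: 2.0390
  Electronics: 1.7539
  Healthcare: 1.6225
  Transport: 2.0280
  Services: 1.8844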